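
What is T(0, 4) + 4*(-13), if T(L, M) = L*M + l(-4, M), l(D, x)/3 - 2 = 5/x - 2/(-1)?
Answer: -145/4 ≈ -36.250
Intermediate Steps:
l(D, x) = 12 + 15/x (l(D, x) = 6 + 3*(5/x - 2/(-1)) = 6 + 3*(5/x - 2*(-1)) = 6 + 3*(5/x + 2) = 6 + 3*(2 + 5/x) = 6 + (6 + 15/x) = 12 + 15/x)
T(L, M) = 12 + 15/M + L*M (T(L, M) = L*M + (12 + 15/M) = 12 + 15/M + L*M)
T(0, 4) + 4*(-13) = (12 + 15/4 + 0*4) + 4*(-13) = (12 + 15*(¼) + 0) - 52 = (12 + 15/4 + 0) - 52 = 63/4 - 52 = -145/4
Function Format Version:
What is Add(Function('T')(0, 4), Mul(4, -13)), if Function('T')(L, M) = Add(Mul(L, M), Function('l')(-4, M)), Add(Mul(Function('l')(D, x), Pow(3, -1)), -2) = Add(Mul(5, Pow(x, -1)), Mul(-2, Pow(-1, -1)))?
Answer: Rational(-145, 4) ≈ -36.250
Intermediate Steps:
Function('l')(D, x) = Add(12, Mul(15, Pow(x, -1))) (Function('l')(D, x) = Add(6, Mul(3, Add(Mul(5, Pow(x, -1)), Mul(-2, Pow(-1, -1))))) = Add(6, Mul(3, Add(Mul(5, Pow(x, -1)), Mul(-2, -1)))) = Add(6, Mul(3, Add(Mul(5, Pow(x, -1)), 2))) = Add(6, Mul(3, Add(2, Mul(5, Pow(x, -1))))) = Add(6, Add(6, Mul(15, Pow(x, -1)))) = Add(12, Mul(15, Pow(x, -1))))
Function('T')(L, M) = Add(12, Mul(15, Pow(M, -1)), Mul(L, M)) (Function('T')(L, M) = Add(Mul(L, M), Add(12, Mul(15, Pow(M, -1)))) = Add(12, Mul(15, Pow(M, -1)), Mul(L, M)))
Add(Function('T')(0, 4), Mul(4, -13)) = Add(Add(12, Mul(15, Pow(4, -1)), Mul(0, 4)), Mul(4, -13)) = Add(Add(12, Mul(15, Rational(1, 4)), 0), -52) = Add(Add(12, Rational(15, 4), 0), -52) = Add(Rational(63, 4), -52) = Rational(-145, 4)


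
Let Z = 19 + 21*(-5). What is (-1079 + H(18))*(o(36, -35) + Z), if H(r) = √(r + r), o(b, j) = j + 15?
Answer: 113738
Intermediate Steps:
o(b, j) = 15 + j
Z = -86 (Z = 19 - 105 = -86)
H(r) = √2*√r (H(r) = √(2*r) = √2*√r)
(-1079 + H(18))*(o(36, -35) + Z) = (-1079 + √2*√18)*((15 - 35) - 86) = (-1079 + √2*(3*√2))*(-20 - 86) = (-1079 + 6)*(-106) = -1073*(-106) = 113738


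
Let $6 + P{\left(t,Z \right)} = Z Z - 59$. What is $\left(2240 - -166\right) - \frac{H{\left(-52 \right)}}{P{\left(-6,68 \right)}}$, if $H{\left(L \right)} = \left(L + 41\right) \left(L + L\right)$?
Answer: $\frac{10967810}{4559} \approx 2405.8$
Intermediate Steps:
$P{\left(t,Z \right)} = -65 + Z^{2}$ ($P{\left(t,Z \right)} = -6 + \left(Z Z - 59\right) = -6 + \left(Z^{2} - 59\right) = -6 + \left(-59 + Z^{2}\right) = -65 + Z^{2}$)
$H{\left(L \right)} = 2 L \left(41 + L\right)$ ($H{\left(L \right)} = \left(41 + L\right) 2 L = 2 L \left(41 + L\right)$)
$\left(2240 - -166\right) - \frac{H{\left(-52 \right)}}{P{\left(-6,68 \right)}} = \left(2240 - -166\right) - \frac{2 \left(-52\right) \left(41 - 52\right)}{-65 + 68^{2}} = \left(2240 + 166\right) - \frac{2 \left(-52\right) \left(-11\right)}{-65 + 4624} = 2406 - \frac{1144}{4559} = \frac{10967810}{4559}$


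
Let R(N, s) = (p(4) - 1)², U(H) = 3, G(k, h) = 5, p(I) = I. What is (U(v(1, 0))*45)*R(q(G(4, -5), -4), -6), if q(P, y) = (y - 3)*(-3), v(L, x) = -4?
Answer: 1215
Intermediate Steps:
q(P, y) = 9 - 3*y (q(P, y) = (-3 + y)*(-3) = 9 - 3*y)
R(N, s) = 9 (R(N, s) = (4 - 1)² = 3² = 9)
(U(v(1, 0))*45)*R(q(G(4, -5), -4), -6) = (3*45)*9 = 135*9 = 1215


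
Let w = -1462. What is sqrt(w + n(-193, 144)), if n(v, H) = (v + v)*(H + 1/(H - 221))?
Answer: 2*I*sqrt(84549003)/77 ≈ 238.83*I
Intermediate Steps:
n(v, H) = 2*v*(H + 1/(-221 + H)) (n(v, H) = (2*v)*(H + 1/(-221 + H)) = 2*v*(H + 1/(-221 + H)))
sqrt(w + n(-193, 144)) = sqrt(-1462 + 2*(-193)*(1 + 144**2 - 221*144)/(-221 + 144)) = sqrt(-1462 + 2*(-193)*(1 + 20736 - 31824)/(-77)) = sqrt(-1462 + 2*(-193)*(-1/77)*(-11087)) = sqrt(-1462 - 4279582/77) = sqrt(-4392156/77) = 2*I*sqrt(84549003)/77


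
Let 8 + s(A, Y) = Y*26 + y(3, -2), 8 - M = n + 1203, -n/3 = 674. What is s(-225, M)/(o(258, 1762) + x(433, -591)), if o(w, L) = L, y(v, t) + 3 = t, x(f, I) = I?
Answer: 21489/1171 ≈ 18.351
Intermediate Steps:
n = -2022 (n = -3*674 = -2022)
y(v, t) = -3 + t
M = 827 (M = 8 - (-2022 + 1203) = 8 - 1*(-819) = 8 + 819 = 827)
s(A, Y) = -13 + 26*Y (s(A, Y) = -8 + (Y*26 + (-3 - 2)) = -8 + (26*Y - 5) = -8 + (-5 + 26*Y) = -13 + 26*Y)
s(-225, M)/(o(258, 1762) + x(433, -591)) = (-13 + 26*827)/(1762 - 591) = (-13 + 21502)/1171 = 21489*(1/1171) = 21489/1171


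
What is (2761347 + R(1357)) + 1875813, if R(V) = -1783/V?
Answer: 6292624337/1357 ≈ 4.6372e+6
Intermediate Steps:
(2761347 + R(1357)) + 1875813 = (2761347 - 1783/1357) + 1875813 = 3747146096/1357 + 1875813 = 6292624337/1357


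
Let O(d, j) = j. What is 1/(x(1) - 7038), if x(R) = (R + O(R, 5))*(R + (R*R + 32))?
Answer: -1/6834 ≈ -0.00014633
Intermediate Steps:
x(R) = (5 + R)*(32 + R + R**2) (x(R) = (R + 5)*(R + (R*R + 32)) = (5 + R)*(R + (R**2 + 32)) = (5 + R)*(R + (32 + R**2)) = (5 + R)*(32 + R + R**2))
1/(x(1) - 7038) = 1/((160 + 1**3 + 6*1**2 + 37*1) - 7038) = 1/((160 + 1 + 6*1 + 37) - 7038) = 1/((160 + 1 + 6 + 37) - 7038) = 1/(204 - 7038) = 1/(-6834) = -1/6834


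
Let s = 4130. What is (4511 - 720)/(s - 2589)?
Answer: 3791/1541 ≈ 2.4601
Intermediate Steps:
(4511 - 720)/(s - 2589) = (4511 - 720)/(4130 - 2589) = 3791/1541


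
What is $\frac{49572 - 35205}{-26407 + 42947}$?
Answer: $\frac{14367}{16540} \approx 0.86862$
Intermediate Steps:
$\frac{49572 - 35205}{-26407 + 42947} = \frac{14367}{16540}$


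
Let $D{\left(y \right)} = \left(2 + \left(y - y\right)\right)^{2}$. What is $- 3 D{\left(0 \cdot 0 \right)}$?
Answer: $-12$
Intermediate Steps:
$D{\left(y \right)} = 4$ ($D{\left(y \right)} = \left(2 + 0\right)^{2} = 2^{2} = 4$)
$- 3 D{\left(0 \cdot 0 \right)} = \left(-3\right) 4 = -12$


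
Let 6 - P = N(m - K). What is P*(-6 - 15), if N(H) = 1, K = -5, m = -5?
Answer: -105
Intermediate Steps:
P = 5 (P = 6 - 1*1 = 6 - 1 = 5)
P*(-6 - 15) = 5*(-6 - 15) = 5*(-21) = -105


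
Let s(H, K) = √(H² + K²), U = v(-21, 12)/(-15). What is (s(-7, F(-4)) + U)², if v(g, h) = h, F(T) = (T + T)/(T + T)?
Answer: 1266/25 - 8*√2 ≈ 39.326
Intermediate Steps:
F(T) = 1 (F(T) = (2*T)/((2*T)) = (2*T)*(1/(2*T)) = 1)
U = -⅘ (U = 12/(-15) = 12*(-1/15) = -⅘ ≈ -0.80000)
(s(-7, F(-4)) + U)² = (√((-7)² + 1²) - ⅘)² = (√(49 + 1) - ⅘)² = (√50 - ⅘)² = (5*√2 - ⅘)² = (-⅘ + 5*√2)²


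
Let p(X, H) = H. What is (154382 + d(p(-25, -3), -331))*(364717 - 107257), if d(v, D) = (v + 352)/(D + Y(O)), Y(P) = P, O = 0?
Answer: 13156229943780/331 ≈ 3.9747e+10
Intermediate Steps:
d(v, D) = (352 + v)/D (d(v, D) = (v + 352)/(D + 0) = (352 + v)/D)
(154382 + d(p(-25, -3), -331))*(364717 - 107257) = (154382 + (352 - 3)/(-331))*(364717 - 107257) = (154382 - 1/331*349)*257460 = (154382 - 349/331)*257460 = (51100093/331)*257460 = 13156229943780/331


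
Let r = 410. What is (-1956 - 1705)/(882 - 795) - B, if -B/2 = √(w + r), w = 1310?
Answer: -3661/87 + 4*√430 ≈ 40.865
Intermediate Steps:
B = -4*√430 (B = -2*√(1310 + 410) = -4*√430 ≈ -82.946)
(-1956 - 1705)/(882 - 795) - B = (-1956 - 1705)/(882 - 795) - (-4)*√430 = -3661/87 + 4*√430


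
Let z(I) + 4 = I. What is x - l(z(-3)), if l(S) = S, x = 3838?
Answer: 3845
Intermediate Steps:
z(I) = -4 + I
x - l(z(-3)) = 3838 - (-4 - 3) = 3838 - 1*(-7) = 3838 + 7 = 3845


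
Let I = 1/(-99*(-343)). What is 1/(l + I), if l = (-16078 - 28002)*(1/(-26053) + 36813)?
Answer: -884681721/1435588102146375227 ≈ -6.1625e-10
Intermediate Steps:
I = 1/33957 ≈ 2.9449e-5
l = -42276646999040/26053 (l = -44080*(-1/26053 + 36813) = -44080*959089088/26053 = -42276646999040/26053 ≈ -1.6227e+9)
1/(l + I) = 1/(-42276646999040/26053 + 1/33957) = 1/(-1435588102146375227/884681721) = -884681721/1435588102146375227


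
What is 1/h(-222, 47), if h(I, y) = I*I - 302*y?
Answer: 1/35090 ≈ 2.8498e-5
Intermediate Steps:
h(I, y) = I**2 - 302*y
1/h(-222, 47) = 1/((-222)**2 - 302*47) = 1/(49284 - 14194) = 1/35090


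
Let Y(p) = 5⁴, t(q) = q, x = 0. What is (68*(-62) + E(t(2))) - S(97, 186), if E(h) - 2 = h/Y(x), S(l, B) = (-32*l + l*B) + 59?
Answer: -12006873/625 ≈ -19211.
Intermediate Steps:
Y(p) = 625
S(l, B) = 59 - 32*l + B*l (S(l, B) = (-32*l + B*l) + 59 = 59 - 32*l + B*l)
E(h) = 2 + h/625
(68*(-62) + E(t(2))) - S(97, 186) = (68*(-62) + (2 + (1/625)*2)) - (59 - 32*97 + 186*97) = (-4216 + (2 + 2/625)) - (59 - 3104 + 18042) = (-4216 + 1252/625) - 1*14997 = -2633748/625 - 14997 = -12006873/625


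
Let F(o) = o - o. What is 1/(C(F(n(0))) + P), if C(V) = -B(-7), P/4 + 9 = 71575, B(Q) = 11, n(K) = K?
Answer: 1/286253 ≈ 3.4934e-6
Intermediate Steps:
P = 286264 (P = -36 + 4*71575 = -36 + 286300 = 286264)
F(o) = 0
C(V) = -11 (C(V) = -1*11 = -11)
1/(C(F(n(0))) + P) = 1/(-11 + 286264) = 1/286253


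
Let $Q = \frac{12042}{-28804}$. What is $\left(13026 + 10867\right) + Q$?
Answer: $\frac{344100965}{14402} \approx 23893.0$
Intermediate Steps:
$Q = - \frac{6021}{14402}$ ($Q = 12042 \left(- \frac{1}{28804}\right) = - \frac{6021}{14402} \approx -0.41807$)
$\left(13026 + 10867\right) + Q = \left(13026 + 10867\right) - \frac{6021}{14402} = 23893 - \frac{6021}{14402} = \frac{344100965}{14402}$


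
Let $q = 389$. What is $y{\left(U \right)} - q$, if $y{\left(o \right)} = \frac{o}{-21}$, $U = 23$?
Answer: $- \frac{8192}{21} \approx -390.1$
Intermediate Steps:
$y{\left(o \right)} = - \frac{o}{21}$ ($y{\left(o \right)} = o \left(- \frac{1}{21}\right) = - \frac{o}{21}$)
$y{\left(U \right)} - q = \left(- \frac{1}{21}\right) 23 - 389 = - \frac{23}{21} - 389 = - \frac{8192}{21}$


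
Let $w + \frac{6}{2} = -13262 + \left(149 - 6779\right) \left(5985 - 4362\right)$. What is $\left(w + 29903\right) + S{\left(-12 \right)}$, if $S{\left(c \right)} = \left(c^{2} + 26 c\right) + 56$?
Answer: $-10743964$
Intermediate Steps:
$S{\left(c \right)} = 56 + c^{2} + 26 c$
$w = -10773755$ ($w = -3 + \left(-13262 + \left(149 - 6779\right) \left(5985 - 4362\right)\right) = -3 - 10773752 = -10773755$)
$\left(w + 29903\right) + S{\left(-12 \right)} = \left(-10773755 + 29903\right) + \left(56 + \left(-12\right)^{2} + 26 \left(-12\right)\right) = -10743852 + \left(56 + 144 - 312\right) = -10743852 - 112 = -10743964$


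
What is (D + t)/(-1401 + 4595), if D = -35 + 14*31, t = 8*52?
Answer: 815/3194 ≈ 0.25517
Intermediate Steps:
t = 416
D = 399 (D = -35 + 434 = 399)
(D + t)/(-1401 + 4595) = (399 + 416)/(-1401 + 4595) = 815/3194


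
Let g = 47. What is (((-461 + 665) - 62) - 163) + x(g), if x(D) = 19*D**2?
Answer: 41950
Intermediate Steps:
(((-461 + 665) - 62) - 163) + x(g) = (((-461 + 665) - 62) - 163) + 19*47**2 = ((204 - 62) - 163) + 19*2209 = (142 - 163) + 41971 = -21 + 41971 = 41950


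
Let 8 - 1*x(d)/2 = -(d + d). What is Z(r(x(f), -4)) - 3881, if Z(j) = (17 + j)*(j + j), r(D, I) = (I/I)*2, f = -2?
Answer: -3805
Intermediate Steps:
x(d) = 16 + 4*d (x(d) = 16 - (-2)*(d + d) = 16 - (-2)*2*d = 16 - (-4)*d = 16 + 4*d)
r(D, I) = 2 (r(D, I) = 1*2 = 2)
Z(j) = 2*j*(17 + j) (Z(j) = (17 + j)*(2*j) = 2*j*(17 + j))
Z(r(x(f), -4)) - 3881 = 2*2*(17 + 2) - 3881 = 2*2*19 - 3881 = 76 - 3881 = -3805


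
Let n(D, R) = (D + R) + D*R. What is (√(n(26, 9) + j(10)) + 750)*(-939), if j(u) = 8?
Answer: -704250 - 939*√277 ≈ -7.1988e+5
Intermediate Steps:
n(D, R) = D + R + D*R
(√(n(26, 9) + j(10)) + 750)*(-939) = (√((26 + 9 + 26*9) + 8) + 750)*(-939) = (√((26 + 9 + 234) + 8) + 750)*(-939) = (√(269 + 8) + 750)*(-939) = (√277 + 750)*(-939) = (750 + √277)*(-939) = -704250 - 939*√277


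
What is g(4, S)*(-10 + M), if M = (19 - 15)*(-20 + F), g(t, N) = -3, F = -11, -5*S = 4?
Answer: 402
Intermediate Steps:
S = -⅘ (S = -⅕*4 = -⅘ ≈ -0.80000)
M = -124 (M = (19 - 15)*(-20 - 11) = 4*(-31) = -124)
g(4, S)*(-10 + M) = -3*(-10 - 124) = -3*(-134) = 402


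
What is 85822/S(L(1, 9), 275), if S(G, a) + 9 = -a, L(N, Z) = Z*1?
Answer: -42911/142 ≈ -302.19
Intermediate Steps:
L(N, Z) = Z
S(G, a) = -9 - a
85822/S(L(1, 9), 275) = 85822/(-9 - 1*275) = 85822/(-9 - 275) = 85822/(-284) = 85822*(-1/284) = -42911/142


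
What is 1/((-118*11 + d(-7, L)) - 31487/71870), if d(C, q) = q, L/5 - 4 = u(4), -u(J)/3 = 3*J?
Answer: -71870/104817947 ≈ -0.00068566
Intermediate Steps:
u(J) = -9*J
L = -160 (L = 20 + 5*(-9*4) = 20 + 5*(-36) = 20 - 180 = -160)
1/((-118*11 + d(-7, L)) - 31487/71870) = 1/((-118*11 - 160) - 31487/71870) = 1/((-1298 - 160) - 31487*1/71870) = 1/(-1458 - 31487/71870) = 1/(-104817947/71870) = -71870/104817947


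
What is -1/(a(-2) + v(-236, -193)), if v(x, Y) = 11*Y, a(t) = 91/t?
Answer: 2/4337 ≈ 0.00046115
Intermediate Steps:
-1/(a(-2) + v(-236, -193)) = -1/(91/(-2) + 11*(-193)) = -1/(91*(-½) - 2123) = -1/(-91/2 - 2123) = -1/(-4337/2) = -1*(-2/4337) = 2/4337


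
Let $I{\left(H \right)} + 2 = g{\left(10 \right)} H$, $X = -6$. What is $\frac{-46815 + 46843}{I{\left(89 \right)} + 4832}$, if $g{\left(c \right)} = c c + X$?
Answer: $\frac{7}{3299} \approx 0.0021219$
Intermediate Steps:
$g{\left(c \right)} = -6 + c^{2}$ ($g{\left(c \right)} = c c - 6 = c^{2} - 6 = -6 + c^{2}$)
$I{\left(H \right)} = -2 + 94 H$ ($I{\left(H \right)} = -2 + \left(-6 + 10^{2}\right) H = -2 + \left(-6 + 100\right) H = -2 + 94 H$)
$\frac{-46815 + 46843}{I{\left(89 \right)} + 4832} = \frac{-46815 + 46843}{\left(-2 + 94 \cdot 89\right) + 4832} = \frac{28}{\left(-2 + 8366\right) + 4832} = \frac{28}{8364 + 4832} = \frac{28}{13196} = 28 \cdot \frac{1}{13196} = \frac{7}{3299}$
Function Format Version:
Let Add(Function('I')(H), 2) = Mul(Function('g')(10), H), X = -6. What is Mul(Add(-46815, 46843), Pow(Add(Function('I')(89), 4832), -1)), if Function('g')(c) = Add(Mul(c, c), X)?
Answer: Rational(7, 3299) ≈ 0.0021219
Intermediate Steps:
Function('g')(c) = Add(-6, Pow(c, 2)) (Function('g')(c) = Add(Mul(c, c), -6) = Add(Pow(c, 2), -6) = Add(-6, Pow(c, 2)))
Function('I')(H) = Add(-2, Mul(94, H)) (Function('I')(H) = Add(-2, Mul(Add(-6, Pow(10, 2)), H)) = Add(-2, Mul(Add(-6, 100), H)) = Add(-2, Mul(94, H)))
Mul(Add(-46815, 46843), Pow(Add(Function('I')(89), 4832), -1)) = Mul(Add(-46815, 46843), Pow(Add(Add(-2, Mul(94, 89)), 4832), -1)) = Mul(28, Pow(Add(Add(-2, 8366), 4832), -1)) = Mul(28, Pow(Add(8364, 4832), -1)) = Mul(28, Pow(13196, -1)) = Mul(28, Rational(1, 13196)) = Rational(7, 3299)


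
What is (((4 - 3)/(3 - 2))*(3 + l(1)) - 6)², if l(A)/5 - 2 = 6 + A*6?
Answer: 4489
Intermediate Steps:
l(A) = 40 + 30*A (l(A) = 10 + 5*(6 + A*6) = 10 + 5*(6 + 6*A) = 10 + (30 + 30*A) = 40 + 30*A)
(((4 - 3)/(3 - 2))*(3 + l(1)) - 6)² = (((4 - 3)/(3 - 2))*(3 + (40 + 30*1)) - 6)² = ((1/1)*(3 + (40 + 30)) - 6)² = ((1*1)*(3 + 70) - 6)² = (1*73 - 6)² = (73 - 6)² = 67² = 4489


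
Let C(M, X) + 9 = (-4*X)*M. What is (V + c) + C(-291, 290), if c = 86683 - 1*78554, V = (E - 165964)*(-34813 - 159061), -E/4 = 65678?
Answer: 83109476504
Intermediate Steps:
E = -262712 (E = -4*65678 = -262712)
C(M, X) = -9 - 4*M*X (C(M, X) = -9 + (-4*X)*M = -9 - 4*M*X)
V = 83109130824 (V = (-262712 - 165964)*(-34813 - 159061) = -428676*(-193874) = 83109130824)
c = 8129 (c = 86683 - 78554 = 8129)
(V + c) + C(-291, 290) = (83109130824 + 8129) + (-9 - 4*(-291)*290) = 83109138953 + (-9 + 337560) = 83109138953 + 337551 = 83109476504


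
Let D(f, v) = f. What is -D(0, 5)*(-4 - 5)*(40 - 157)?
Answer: 0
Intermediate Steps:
-D(0, 5)*(-4 - 5)*(40 - 157) = -0*(-4 - 5)*(40 - 157) = -0*(-9)*(-117) = -0*(-117) = -1*0 = 0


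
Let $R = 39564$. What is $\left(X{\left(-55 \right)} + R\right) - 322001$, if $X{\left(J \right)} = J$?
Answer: $-282492$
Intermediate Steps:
$\left(X{\left(-55 \right)} + R\right) - 322001 = \left(-55 + 39564\right) - 322001 = 39509 - 322001 = -282492$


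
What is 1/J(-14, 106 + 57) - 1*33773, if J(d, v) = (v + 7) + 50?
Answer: -7430059/220 ≈ -33773.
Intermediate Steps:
J(d, v) = 57 + v (J(d, v) = (7 + v) + 50 = 57 + v)
1/J(-14, 106 + 57) - 1*33773 = 1/(57 + (106 + 57)) - 1*33773 = 1/(57 + 163) - 33773 = 1/220 - 33773 = -7430059/220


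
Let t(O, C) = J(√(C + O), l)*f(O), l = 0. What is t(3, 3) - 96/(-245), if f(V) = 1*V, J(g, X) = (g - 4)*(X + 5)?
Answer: -14604/245 + 15*√6 ≈ -22.866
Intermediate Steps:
J(g, X) = (-4 + g)*(5 + X)
f(V) = V
t(O, C) = O*(-20 + 5*√(C + O)) (t(O, C) = (-20 - 4*0 + 5*√(C + O) + 0*√(C + O))*O = (-20 + 0 + 5*√(C + O) + 0)*O = (-20 + 5*√(C + O))*O = O*(-20 + 5*√(C + O)))
t(3, 3) - 96/(-245) = 5*3*(-4 + √(3 + 3)) - 96/(-245) = 5*3*(-4 + √6) - 96*(-1/245) = (-60 + 15*√6) + 96/245 = -14604/245 + 15*√6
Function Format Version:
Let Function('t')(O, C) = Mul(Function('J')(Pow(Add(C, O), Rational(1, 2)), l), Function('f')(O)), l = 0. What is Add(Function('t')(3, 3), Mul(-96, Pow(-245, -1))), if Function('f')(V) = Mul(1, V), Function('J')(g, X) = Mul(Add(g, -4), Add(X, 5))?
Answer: Add(Rational(-14604, 245), Mul(15, Pow(6, Rational(1, 2)))) ≈ -22.866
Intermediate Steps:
Function('J')(g, X) = Mul(Add(-4, g), Add(5, X))
Function('f')(V) = V
Function('t')(O, C) = Mul(O, Add(-20, Mul(5, Pow(Add(C, O), Rational(1, 2))))) (Function('t')(O, C) = Mul(Add(-20, Mul(-4, 0), Mul(5, Pow(Add(C, O), Rational(1, 2))), Mul(0, Pow(Add(C, O), Rational(1, 2)))), O) = Mul(Add(-20, 0, Mul(5, Pow(Add(C, O), Rational(1, 2))), 0), O) = Mul(Add(-20, Mul(5, Pow(Add(C, O), Rational(1, 2)))), O) = Mul(O, Add(-20, Mul(5, Pow(Add(C, O), Rational(1, 2))))))
Add(Function('t')(3, 3), Mul(-96, Pow(-245, -1))) = Add(Mul(5, 3, Add(-4, Pow(Add(3, 3), Rational(1, 2)))), Mul(-96, Pow(-245, -1))) = Add(Mul(5, 3, Add(-4, Pow(6, Rational(1, 2)))), Mul(-96, Rational(-1, 245))) = Add(Add(-60, Mul(15, Pow(6, Rational(1, 2)))), Rational(96, 245)) = Add(Rational(-14604, 245), Mul(15, Pow(6, Rational(1, 2))))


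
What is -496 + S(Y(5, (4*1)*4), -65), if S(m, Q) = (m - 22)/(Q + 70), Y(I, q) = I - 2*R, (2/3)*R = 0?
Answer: -2497/5 ≈ -499.40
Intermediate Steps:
R = 0 (R = (3/2)*0 = 0)
Y(I, q) = I (Y(I, q) = I - 2*0 = I + 0 = I)
S(m, Q) = (-22 + m)/(70 + Q)
-496 + S(Y(5, (4*1)*4), -65) = -496 + (-22 + 5)/(70 - 65) = -496 - 17/5 = -2497/5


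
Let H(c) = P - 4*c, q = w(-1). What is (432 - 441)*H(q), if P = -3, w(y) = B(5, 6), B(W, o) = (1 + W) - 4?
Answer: 99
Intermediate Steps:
B(W, o) = -3 + W
w(y) = 2 (w(y) = -3 + 5 = 2)
q = 2
H(c) = -3 - 4*c
(432 - 441)*H(q) = (432 - 441)*(-3 - 4*2) = -9*(-3 - 8) = -9*(-11) = 99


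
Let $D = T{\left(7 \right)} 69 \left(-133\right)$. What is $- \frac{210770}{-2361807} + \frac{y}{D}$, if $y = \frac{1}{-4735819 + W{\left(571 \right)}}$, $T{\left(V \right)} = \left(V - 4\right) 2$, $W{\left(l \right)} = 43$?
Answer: $\frac{872391409609969}{9775680304920768} \approx 0.089241$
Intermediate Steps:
$T{\left(V \right)} = -8 + 2 V$ ($T{\left(V \right)} = \left(-4 + V\right) 2 = -8 + 2 V$)
$D = -55062$ ($D = \left(-8 + 2 \cdot 7\right) 69 \left(-133\right) = \left(-8 + 14\right) 69 \left(-133\right) = 6 \cdot 69 \left(-133\right) = 414 \left(-133\right) = -55062$)
$y = - \frac{1}{4735776}$ ($y = \frac{1}{-4735819 + 43} = \frac{1}{-4735776} = - \frac{1}{4735776} \approx -2.1116 \cdot 10^{-7}$)
$- \frac{210770}{-2361807} + \frac{y}{D} = - \frac{210770}{-2361807} - \frac{1}{4735776 \left(-55062\right)} = \left(-210770\right) \left(- \frac{1}{2361807}\right) - - \frac{1}{260761298112} = \frac{30110}{337401} + \frac{1}{260761298112} = \frac{872391409609969}{9775680304920768}$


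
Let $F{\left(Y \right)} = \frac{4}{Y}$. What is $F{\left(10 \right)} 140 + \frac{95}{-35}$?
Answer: $\frac{373}{7} \approx 53.286$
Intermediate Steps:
$F{\left(10 \right)} 140 + \frac{95}{-35} = \frac{4}{10} \cdot 140 + \frac{95}{-35} = 4 \cdot \frac{1}{10} \cdot 140 + 95 \left(- \frac{1}{35}\right) = \frac{2}{5} \cdot 140 - \frac{19}{7} = 56 - \frac{19}{7} = \frac{373}{7}$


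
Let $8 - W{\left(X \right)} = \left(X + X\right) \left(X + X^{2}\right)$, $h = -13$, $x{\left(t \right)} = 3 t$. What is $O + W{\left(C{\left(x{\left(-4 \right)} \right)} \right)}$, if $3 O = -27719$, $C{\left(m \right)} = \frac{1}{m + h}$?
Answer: $- \frac{432734519}{46875} \approx -9231.7$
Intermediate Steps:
$C{\left(m \right)} = \frac{1}{-13 + m}$ ($C{\left(m \right)} = \frac{1}{m - 13} = \frac{1}{-13 + m}$)
$O = - \frac{27719}{3}$ ($O = \frac{1}{3} \left(-27719\right) = - \frac{27719}{3} \approx -9239.7$)
$W{\left(X \right)} = 8 - 2 X \left(X + X^{2}\right)$ ($W{\left(X \right)} = 8 - \left(X + X\right) \left(X + X^{2}\right) = 8 - 2 X \left(X + X^{2}\right)$)
$O + W{\left(C{\left(x{\left(-4 \right)} \right)} \right)} = - \frac{27719}{3} - \left(-8 + \frac{2}{\left(-13 + 3 \left(-4\right)\right)^{3}} + \frac{2}{\left(-13 + 3 \left(-4\right)\right)^{2}}\right) = - \frac{27719}{3} - \left(-8 + \frac{2}{\left(-13 - 12\right)^{3}} + \frac{2}{\left(-13 - 12\right)^{2}}\right) = - \frac{27719}{3} - \left(-8 - \frac{2}{15625} + \frac{2}{625}\right) = - \frac{27719}{3} - - \frac{124952}{15625} = - \frac{27719}{3} + \left(8 - \frac{2}{625} + \frac{2}{15625}\right) = - \frac{27719}{3} + \frac{124952}{15625} = - \frac{432734519}{46875}$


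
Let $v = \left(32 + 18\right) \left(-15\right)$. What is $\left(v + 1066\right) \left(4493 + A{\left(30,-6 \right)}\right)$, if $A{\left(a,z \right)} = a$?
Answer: $1429268$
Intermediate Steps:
$v = -750$ ($v = 50 \left(-15\right) = -750$)
$\left(v + 1066\right) \left(4493 + A{\left(30,-6 \right)}\right) = \left(-750 + 1066\right) \left(4493 + 30\right) = 316 \cdot 4523 = 1429268$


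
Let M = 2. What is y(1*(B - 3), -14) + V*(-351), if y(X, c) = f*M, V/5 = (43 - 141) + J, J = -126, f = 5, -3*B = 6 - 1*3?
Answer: 393130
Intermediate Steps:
B = -1 (B = -(6 - 1*3)/3 = -(6 - 3)/3 = -1/3*3 = -1)
V = -1120 (V = 5*((43 - 141) - 126) = 5*(-98 - 126) = 5*(-224) = -1120)
y(X, c) = 10 (y(X, c) = 5*2 = 10)
y(1*(B - 3), -14) + V*(-351) = 10 - 1120*(-351) = 10 + 393120 = 393130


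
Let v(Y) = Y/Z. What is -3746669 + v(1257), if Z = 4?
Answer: -14985419/4 ≈ -3.7464e+6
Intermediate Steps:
v(Y) = Y/4
-3746669 + v(1257) = -3746669 + (¼)*1257 = -3746669 + 1257/4 = -14985419/4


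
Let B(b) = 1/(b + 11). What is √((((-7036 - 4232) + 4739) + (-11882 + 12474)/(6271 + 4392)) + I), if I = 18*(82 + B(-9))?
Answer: 2*I*√143373578385/10663 ≈ 71.021*I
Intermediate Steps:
B(b) = 1/(11 + b)
I = 1485 (I = 18*(82 + 1/(11 - 9)) = 18*(82 + 1/2) = 18*(82 + ½) = 18*(165/2) = 1485)
√((((-7036 - 4232) + 4739) + (-11882 + 12474)/(6271 + 4392)) + I) = √((((-7036 - 4232) + 4739) + (-11882 + 12474)/(6271 + 4392)) + 1485) = √(((-11268 + 4739) + 592/10663) + 1485) = √((-6529 + 592*(1/10663)) + 1485) = √((-6529 + 592/10663) + 1485) = √(-69618135/10663 + 1485) = √(-53783580/10663) = 2*I*√143373578385/10663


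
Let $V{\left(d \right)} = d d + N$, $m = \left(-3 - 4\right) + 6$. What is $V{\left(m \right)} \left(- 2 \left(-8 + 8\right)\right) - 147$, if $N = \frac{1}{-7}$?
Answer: $-147$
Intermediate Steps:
$N = - \frac{1}{7} \approx -0.14286$
$m = -1$ ($m = -7 + 6 = -1$)
$V{\left(d \right)} = - \frac{1}{7} + d^{2}$ ($V{\left(d \right)} = d d - \frac{1}{7} = d^{2} - \frac{1}{7} = - \frac{1}{7} + d^{2}$)
$V{\left(m \right)} \left(- 2 \left(-8 + 8\right)\right) - 147 = \left(- \frac{1}{7} + \left(-1\right)^{2}\right) \left(- 2 \left(-8 + 8\right)\right) - 147 = \left(- \frac{1}{7} + 1\right) \left(\left(-2\right) 0\right) - 147 = \frac{6}{7} \cdot 0 - 147 = 0 - 147 = -147$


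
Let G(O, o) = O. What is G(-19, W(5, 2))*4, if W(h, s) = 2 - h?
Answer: -76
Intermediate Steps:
G(-19, W(5, 2))*4 = -19*4 = -76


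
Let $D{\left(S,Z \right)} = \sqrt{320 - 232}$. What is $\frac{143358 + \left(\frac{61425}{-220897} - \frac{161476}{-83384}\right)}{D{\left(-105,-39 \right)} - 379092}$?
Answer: $- \frac{8937706666258944021}{23634355227666615004} - \frac{94306465620577 \sqrt{22}}{47268710455333230008} \approx -0.37818$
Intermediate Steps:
$D{\left(S,Z \right)} = 2 \sqrt{22}$ ($D{\left(S,Z \right)} = \sqrt{88} = 2 \sqrt{22}$)
$\frac{143358 + \left(\frac{61425}{-220897} - \frac{161476}{-83384}\right)}{D{\left(-105,-39 \right)} - 379092} = \frac{143358 + \left(\frac{61425}{-220897} - \frac{161476}{-83384}\right)}{2 \sqrt{22} - 379092} = \frac{143358 + \left(61425 \left(- \frac{1}{220897}\right) - - \frac{5767}{2978}\right)}{-379092 + 2 \sqrt{22}} = \frac{143358 + \left(- \frac{61425}{220897} + \frac{5767}{2978}\right)}{-379092 + 2 \sqrt{22}} = \frac{143358 + \frac{1090989349}{657831266}}{-379092 + 2 \sqrt{22}} = \frac{94306465620577}{657831266 \left(-379092 + 2 \sqrt{22}\right)}$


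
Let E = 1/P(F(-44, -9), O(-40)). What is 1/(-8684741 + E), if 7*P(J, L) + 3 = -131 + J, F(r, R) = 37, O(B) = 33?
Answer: -97/842419884 ≈ -1.1514e-7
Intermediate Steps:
P(J, L) = -134/7 + J/7 (P(J, L) = -3/7 + (-131 + J)/7 = -3/7 + (-131/7 + J/7) = -134/7 + J/7)
E = -7/97 (E = 1/(-134/7 + (⅐)*37) = 1/(-134/7 + 37/7) = 1/(-97/7) = -7/97 ≈ -0.072165)
1/(-8684741 + E) = 1/(-8684741 - 7/97) = 1/(-842419884/97) = -97/842419884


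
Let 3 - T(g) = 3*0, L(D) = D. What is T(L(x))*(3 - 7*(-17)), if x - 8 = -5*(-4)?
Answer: 366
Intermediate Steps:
x = 28 (x = 8 - 5*(-4) = 8 + 20 = 28)
T(g) = 3 (T(g) = 3 - 3*0 = 3 - 1*0 = 3 + 0 = 3)
T(L(x))*(3 - 7*(-17)) = 3*(3 - 7*(-17)) = 3*(3 + 119) = 3*122 = 366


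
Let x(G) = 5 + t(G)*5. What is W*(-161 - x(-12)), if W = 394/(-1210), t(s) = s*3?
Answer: -2758/605 ≈ -4.5587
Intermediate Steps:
t(s) = 3*s
x(G) = 5 + 15*G (x(G) = 5 + (3*G)*5 = 5 + 15*G)
W = -197/605 (W = 394*(-1/1210) = -197/605 ≈ -0.32562)
W*(-161 - x(-12)) = -197*(-161 - (5 + 15*(-12)))/605 = -197*(-161 - (5 - 180))/605 = -197*(-161 - 1*(-175))/605 = -197*(-161 + 175)/605 = -197/605*14 = -2758/605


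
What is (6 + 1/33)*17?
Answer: 3383/33 ≈ 102.52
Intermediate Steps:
(6 + 1/33)*17 = (199/33)*17 = 3383/33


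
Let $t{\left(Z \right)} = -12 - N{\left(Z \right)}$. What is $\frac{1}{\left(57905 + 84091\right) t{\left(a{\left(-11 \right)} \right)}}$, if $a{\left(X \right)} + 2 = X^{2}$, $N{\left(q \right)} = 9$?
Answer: $- \frac{1}{2981916} \approx -3.3535 \cdot 10^{-7}$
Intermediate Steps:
$a{\left(X \right)} = -2 + X^{2}$
$t{\left(Z \right)} = -21$ ($t{\left(Z \right)} = -12 - 9 = -21$)
$\frac{1}{\left(57905 + 84091\right) t{\left(a{\left(-11 \right)} \right)}} = \frac{1}{\left(57905 + 84091\right) \left(-21\right)} = \frac{1}{141996} \left(- \frac{1}{21}\right) = - \frac{1}{2981916}$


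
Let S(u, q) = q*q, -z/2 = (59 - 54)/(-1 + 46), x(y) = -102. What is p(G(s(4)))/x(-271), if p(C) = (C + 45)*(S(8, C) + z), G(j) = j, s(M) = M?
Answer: -3479/459 ≈ -7.5795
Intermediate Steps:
z = -2/9 (z = -2*(59 - 54)/(-1 + 46) = -10/45 = -2*⅑ = -2/9 ≈ -0.22222)
S(u, q) = q²
p(C) = (45 + C)*(-2/9 + C²) (p(C) = (C + 45)*(C² - 2/9) = (45 + C)*(-2/9 + C²))
p(G(s(4)))/x(-271) = (-10 + 4³ + 45*4² - 2/9*4)/(-102) = (-10 + 64 + 45*16 - 8/9)*(-1/102) = (-10 + 64 + 720 - 8/9)*(-1/102) = (6958/9)*(-1/102) = -3479/459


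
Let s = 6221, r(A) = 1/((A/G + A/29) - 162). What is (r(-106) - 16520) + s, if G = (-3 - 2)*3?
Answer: -710487249/68986 ≈ -10299.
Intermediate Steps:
G = -15 (G = -5*3 = -15)
r(A) = 1/(-162 - 14*A/435) (r(A) = 1/((A/(-15) + A/29) - 162) = 1/((A*(-1/15) + A*(1/29)) - 162) = 1/((-A/15 + A/29) - 162) = 1/(-14*A/435 - 162) = 1/(-162 - 14*A/435))
(r(-106) - 16520) + s = (-435/(70470 + 14*(-106)) - 16520) + 6221 = (-435/(70470 - 1484) - 16520) + 6221 = (-435/68986 - 16520) + 6221 = -1139649155/68986 + 6221 = -710487249/68986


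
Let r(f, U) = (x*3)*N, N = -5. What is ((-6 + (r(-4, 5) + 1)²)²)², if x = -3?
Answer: 19821194410000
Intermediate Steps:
r(f, U) = 45 (r(f, U) = -3*3*(-5) = -9*(-5) = 45)
((-6 + (r(-4, 5) + 1)²)²)² = ((-6 + (45 + 1)²)²)² = ((-6 + 46²)²)² = ((-6 + 2116)²)² = (2110²)² = 4452100² = 19821194410000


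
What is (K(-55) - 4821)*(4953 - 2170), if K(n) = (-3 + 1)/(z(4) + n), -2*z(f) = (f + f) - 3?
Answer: -67083731/5 ≈ -1.3417e+7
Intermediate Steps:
z(f) = 3/2 - f (z(f) = -((f + f) - 3)/2 = -(2*f - 3)/2 = -(-3 + 2*f)/2 = 3/2 - f)
K(n) = -2/(-5/2 + n) (K(n) = (-3 + 1)/((3/2 - 1*4) + n) = -2/((3/2 - 4) + n) = -2/(-5/2 + n))
(K(-55) - 4821)*(4953 - 2170) = (-4/(-5 + 2*(-55)) - 4821)*(4953 - 2170) = (-4/(-5 - 110) - 4821)*2783 = (-4/(-115) - 4821)*2783 = (-4*(-1/115) - 4821)*2783 = (4/115 - 4821)*2783 = -554411/115*2783 = -67083731/5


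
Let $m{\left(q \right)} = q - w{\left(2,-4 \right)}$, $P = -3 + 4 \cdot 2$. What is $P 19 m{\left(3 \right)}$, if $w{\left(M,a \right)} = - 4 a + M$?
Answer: $-1425$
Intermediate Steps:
$w{\left(M,a \right)} = M - 4 a$
$P = 5$ ($P = -3 + 8 = 5$)
$m{\left(q \right)} = -18 + q$ ($m{\left(q \right)} = q - \left(2 - -16\right) = q - \left(2 + 16\right) = q - 18 = -18 + q$)
$P 19 m{\left(3 \right)} = 5 \cdot 19 \left(-18 + 3\right) = 95 \left(-15\right) = -1425$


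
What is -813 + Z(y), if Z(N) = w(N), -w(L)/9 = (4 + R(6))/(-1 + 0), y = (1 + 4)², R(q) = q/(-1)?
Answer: -831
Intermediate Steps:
R(q) = -q (R(q) = q*(-1) = -q)
y = 25 (y = 5² = 25)
w(L) = -18 (w(L) = -9*(4 - 1*6)/(-1 + 0) = -9*(4 - 6)/(-1) = -(-18)*(-1) = -9*2 = -18)
Z(N) = -18
-813 + Z(y) = -813 - 18 = -831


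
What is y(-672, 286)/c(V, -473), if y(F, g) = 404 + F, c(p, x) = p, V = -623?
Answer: 268/623 ≈ 0.43018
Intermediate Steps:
y(-672, 286)/c(V, -473) = (404 - 672)/(-623) = -268*(-1/623) = 268/623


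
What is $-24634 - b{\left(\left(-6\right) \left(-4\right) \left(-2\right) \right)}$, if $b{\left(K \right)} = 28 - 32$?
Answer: $-24630$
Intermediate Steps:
$b{\left(K \right)} = -4$ ($b{\left(K \right)} = 28 - 32 = -4$)
$-24634 - b{\left(\left(-6\right) \left(-4\right) \left(-2\right) \right)} = -24634 - -4 = -24634 + 4 = -24630$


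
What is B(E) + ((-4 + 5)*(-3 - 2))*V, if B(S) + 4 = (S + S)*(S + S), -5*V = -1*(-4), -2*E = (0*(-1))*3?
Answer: 0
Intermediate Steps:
E = 0 (E = -0*(-1)*3/2 = -0*3 = -½*0 = 0)
V = -⅘ (V = -(-1)*(-4)/5 = -⅕*4 = -⅘ ≈ -0.80000)
B(S) = -4 + 4*S² (B(S) = -4 + (S + S)*(S + S) = -4 + (2*S)*(2*S) = -4 + 4*S²)
B(E) + ((-4 + 5)*(-3 - 2))*V = (-4 + 4*0²) + ((-4 + 5)*(-3 - 2))*(-⅘) = (-4 + 4*0) + (1*(-5))*(-⅘) = (-4 + 0) - 5*(-⅘) = -4 + 4 = 0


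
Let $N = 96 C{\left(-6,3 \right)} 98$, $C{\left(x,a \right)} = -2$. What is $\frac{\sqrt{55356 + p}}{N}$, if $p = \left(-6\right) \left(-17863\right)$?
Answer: $- \frac{\sqrt{162534}}{18816} \approx -0.021426$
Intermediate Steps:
$p = 107178$
$N = -18816$ ($N = 96 \left(-2\right) 98 = \left(-192\right) 98 = -18816$)
$\frac{\sqrt{55356 + p}}{N} = \frac{\sqrt{55356 + 107178}}{-18816} = \sqrt{162534} \left(- \frac{1}{18816}\right) = - \frac{\sqrt{162534}}{18816}$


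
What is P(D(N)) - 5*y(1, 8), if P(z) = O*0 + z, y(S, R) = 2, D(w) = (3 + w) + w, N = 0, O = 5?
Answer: -7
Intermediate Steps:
D(w) = 3 + 2*w
P(z) = z (P(z) = 5*0 + z = 0 + z = z)
P(D(N)) - 5*y(1, 8) = (3 + 2*0) - 5*2 = (3 + 0) - 10 = 3 - 10 = -7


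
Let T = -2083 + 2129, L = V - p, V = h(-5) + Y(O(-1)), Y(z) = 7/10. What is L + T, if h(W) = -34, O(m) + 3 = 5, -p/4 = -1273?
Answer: -50793/10 ≈ -5079.3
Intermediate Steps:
p = 5092 (p = -4*(-1273) = 5092)
O(m) = 2 (O(m) = -3 + 5 = 2)
Y(z) = 7/10 (Y(z) = 7*(⅒) = 7/10)
V = -333/10 (V = -34 + 7/10 = -333/10 ≈ -33.300)
L = -51253/10 (L = -333/10 - 1*5092 = -333/10 - 5092 = -51253/10 ≈ -5125.3)
T = 46
L + T = -51253/10 + 46 = -50793/10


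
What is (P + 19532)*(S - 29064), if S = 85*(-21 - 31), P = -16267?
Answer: -109325260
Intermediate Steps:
S = -4420 (S = 85*(-52) = -4420)
(P + 19532)*(S - 29064) = (-16267 + 19532)*(-4420 - 29064) = 3265*(-33484) = -109325260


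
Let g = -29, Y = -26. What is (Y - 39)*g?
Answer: 1885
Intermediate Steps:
(Y - 39)*g = (-26 - 39)*(-29) = -65*(-29) = 1885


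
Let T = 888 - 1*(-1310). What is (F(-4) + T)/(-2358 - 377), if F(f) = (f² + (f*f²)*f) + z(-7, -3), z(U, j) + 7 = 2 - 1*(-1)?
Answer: -2466/2735 ≈ -0.90165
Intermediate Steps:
z(U, j) = -4 (z(U, j) = -7 + (2 - 1*(-1)) = -7 + (2 + 1) = -7 + 3 = -4)
T = 2198 (T = 888 + 1310 = 2198)
F(f) = -4 + f² + f⁴ (F(f) = (f² + (f*f²)*f) - 4 = (f² + f³*f) - 4 = (f² + f⁴) - 4 = -4 + f² + f⁴)
(F(-4) + T)/(-2358 - 377) = ((-4 + (-4)² + (-4)⁴) + 2198)/(-2358 - 377) = ((-4 + 16 + 256) + 2198)/(-2735) = (268 + 2198)*(-1/2735) = 2466*(-1/2735) = -2466/2735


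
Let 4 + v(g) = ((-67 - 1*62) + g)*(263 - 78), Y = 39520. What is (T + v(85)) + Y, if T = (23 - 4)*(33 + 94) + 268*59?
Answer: 49601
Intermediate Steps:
T = 18225 (T = 19*127 + 15812 = 2413 + 15812 = 18225)
v(g) = -23869 + 185*g (v(g) = -4 + ((-67 - 1*62) + g)*(263 - 78) = -4 + ((-67 - 62) + g)*185 = -4 + (-129 + g)*185 = -4 + (-23865 + 185*g) = -23869 + 185*g)
(T + v(85)) + Y = (18225 + (-23869 + 185*85)) + 39520 = (18225 + (-23869 + 15725)) + 39520 = (18225 - 8144) + 39520 = 10081 + 39520 = 49601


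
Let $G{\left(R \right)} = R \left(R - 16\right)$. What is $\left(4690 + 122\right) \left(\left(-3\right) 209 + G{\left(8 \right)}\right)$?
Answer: $-3325092$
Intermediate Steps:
$G{\left(R \right)} = R \left(-16 + R\right)$
$\left(4690 + 122\right) \left(\left(-3\right) 209 + G{\left(8 \right)}\right) = \left(4690 + 122\right) \left(\left(-3\right) 209 + 8 \left(-16 + 8\right)\right) = 4812 \left(-627 + 8 \left(-8\right)\right) = 4812 \left(-627 - 64\right) = 4812 \left(-691\right) = -3325092$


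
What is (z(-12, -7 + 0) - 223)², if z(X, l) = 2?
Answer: 48841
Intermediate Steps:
(z(-12, -7 + 0) - 223)² = (2 - 223)² = (-221)² = 48841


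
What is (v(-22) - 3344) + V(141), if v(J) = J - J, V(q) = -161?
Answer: -3505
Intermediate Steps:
v(J) = 0
(v(-22) - 3344) + V(141) = (0 - 3344) - 161 = -3344 - 161 = -3505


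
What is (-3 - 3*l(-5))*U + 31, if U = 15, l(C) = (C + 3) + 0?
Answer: 76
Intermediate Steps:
l(C) = 3 + C (l(C) = (3 + C) + 0 = 3 + C)
(-3 - 3*l(-5))*U + 31 = (-3 - 3*(3 - 5))*15 + 31 = (-3 - 3*(-2))*15 + 31 = (-3 + 6)*15 + 31 = 3*15 + 31 = 45 + 31 = 76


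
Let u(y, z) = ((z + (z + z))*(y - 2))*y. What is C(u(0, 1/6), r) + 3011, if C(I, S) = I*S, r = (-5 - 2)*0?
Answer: 3011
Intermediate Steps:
r = 0 (r = -7*0 = 0)
u(y, z) = 3*y*z*(-2 + y) (u(y, z) = ((z + 2*z)*(-2 + y))*y = ((3*z)*(-2 + y))*y = (3*z*(-2 + y))*y = 3*y*z*(-2 + y))
C(u(0, 1/6), r) + 3011 = (3*0*(-2 + 0)/6)*0 + 3011 = (3*0*(⅙)*(-2))*0 + 3011 = 0*0 + 3011 = 0 + 3011 = 3011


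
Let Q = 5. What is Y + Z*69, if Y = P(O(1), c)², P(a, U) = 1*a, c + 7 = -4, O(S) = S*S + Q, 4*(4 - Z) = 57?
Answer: -2685/4 ≈ -671.25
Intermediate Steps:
Z = -41/4 (Z = 4 - ¼*57 = 4 - 57/4 = -41/4 ≈ -10.250)
O(S) = 5 + S² (O(S) = S*S + 5 = S² + 5 = 5 + S²)
c = -11 (c = -7 - 4 = -11)
P(a, U) = a
Y = 36 (Y = (5 + 1²)² = (5 + 1)² = 6² = 36)
Y + Z*69 = 36 - 41/4*69 = 36 - 2829/4 = -2685/4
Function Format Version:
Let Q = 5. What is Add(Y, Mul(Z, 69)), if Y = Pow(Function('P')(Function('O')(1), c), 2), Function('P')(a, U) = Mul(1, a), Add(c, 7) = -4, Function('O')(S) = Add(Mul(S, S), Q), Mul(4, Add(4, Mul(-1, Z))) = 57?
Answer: Rational(-2685, 4) ≈ -671.25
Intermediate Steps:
Z = Rational(-41, 4) (Z = Add(4, Mul(Rational(-1, 4), 57)) = Add(4, Rational(-57, 4)) = Rational(-41, 4) ≈ -10.250)
Function('O')(S) = Add(5, Pow(S, 2)) (Function('O')(S) = Add(Mul(S, S), 5) = Add(Pow(S, 2), 5) = Add(5, Pow(S, 2)))
c = -11 (c = Add(-7, -4) = -11)
Function('P')(a, U) = a
Y = 36 (Y = Pow(Add(5, Pow(1, 2)), 2) = Pow(Add(5, 1), 2) = Pow(6, 2) = 36)
Add(Y, Mul(Z, 69)) = Add(36, Mul(Rational(-41, 4), 69)) = Add(36, Rational(-2829, 4)) = Rational(-2685, 4)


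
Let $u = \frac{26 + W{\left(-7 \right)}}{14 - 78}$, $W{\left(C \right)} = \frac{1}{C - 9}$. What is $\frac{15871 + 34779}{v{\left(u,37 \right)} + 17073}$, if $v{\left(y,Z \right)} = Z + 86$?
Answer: $\frac{25325}{8598} \approx 2.9455$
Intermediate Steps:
$W{\left(C \right)} = \frac{1}{-9 + C}$
$u = - \frac{415}{1024}$ ($u = \frac{26 + \frac{1}{-9 - 7}}{14 - 78} = \frac{26 + \frac{1}{-16}}{-64} = \left(26 - \frac{1}{16}\right) \left(- \frac{1}{64}\right) = \frac{415}{16} \left(- \frac{1}{64}\right) = - \frac{415}{1024} \approx -0.40527$)
$v{\left(y,Z \right)} = 86 + Z$
$\frac{15871 + 34779}{v{\left(u,37 \right)} + 17073} = \frac{15871 + 34779}{\left(86 + 37\right) + 17073} = \frac{50650}{123 + 17073} = \frac{50650}{17196} = 50650 \cdot \frac{1}{17196} = \frac{25325}{8598}$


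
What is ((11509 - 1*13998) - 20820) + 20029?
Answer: -3280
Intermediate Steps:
((11509 - 1*13998) - 20820) + 20029 = ((11509 - 13998) - 20820) + 20029 = (-2489 - 20820) + 20029 = -23309 + 20029 = -3280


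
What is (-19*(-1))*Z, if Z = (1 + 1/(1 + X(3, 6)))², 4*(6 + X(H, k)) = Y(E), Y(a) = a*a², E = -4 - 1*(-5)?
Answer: 225/19 ≈ 11.842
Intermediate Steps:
E = 1 (E = -4 + 5 = 1)
Y(a) = a³
X(H, k) = -23/4 (X(H, k) = -6 + (¼)*1³ = -6 + (¼)*1 = -6 + ¼ = -23/4)
Z = 225/361 (Z = (1 + 1/(1 - 23/4))² = (1 + 1/(-19/4))² = (1 - 4/19)² = (15/19)² = 225/361 ≈ 0.62327)
(-19*(-1))*Z = -19*(-1)*(225/361) = 19*(225/361) = 225/19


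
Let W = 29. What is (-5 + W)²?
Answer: 576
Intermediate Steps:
(-5 + W)² = (-5 + 29)² = 24² = 576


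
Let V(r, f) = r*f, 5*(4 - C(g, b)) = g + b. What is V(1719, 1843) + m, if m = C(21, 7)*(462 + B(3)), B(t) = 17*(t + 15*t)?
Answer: 15830361/5 ≈ 3.1661e+6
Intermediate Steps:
C(g, b) = 4 - b/5 - g/5 (C(g, b) = 4 - (g + b)/5 = 4 - (b + g)/5 = 4 + (-b/5 - g/5) = 4 - b/5 - g/5)
B(t) = 272*t (B(t) = 17*(16*t) = 272*t)
m = -10224/5 (m = (4 - ⅕*7 - ⅕*21)*(462 + 272*3) = (4 - 7/5 - 21/5)*(462 + 816) = -8/5*1278 = -10224/5 ≈ -2044.8)
V(r, f) = f*r
V(1719, 1843) + m = 1843*1719 - 10224/5 = 3168117 - 10224/5 = 15830361/5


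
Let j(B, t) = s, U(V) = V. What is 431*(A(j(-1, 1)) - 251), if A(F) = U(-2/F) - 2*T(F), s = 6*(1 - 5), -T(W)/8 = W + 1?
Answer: -3201037/12 ≈ -2.6675e+5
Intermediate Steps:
T(W) = -8 - 8*W (T(W) = -8*(W + 1) = -8*(1 + W) = -8 - 8*W)
s = -24 (s = 6*(-4) = -24)
j(B, t) = -24
A(F) = 16 - 2/F + 16*F (A(F) = -2/F - 2*(-8 - 8*F) = -2/F + (16 + 16*F) = 16 - 2/F + 16*F)
431*(A(j(-1, 1)) - 251) = 431*((16 - 2/(-24) + 16*(-24)) - 251) = 431*((16 - 2*(-1/24) - 384) - 251) = 431*((16 + 1/12 - 384) - 251) = 431*(-4415/12 - 251) = 431*(-7427/12) = -3201037/12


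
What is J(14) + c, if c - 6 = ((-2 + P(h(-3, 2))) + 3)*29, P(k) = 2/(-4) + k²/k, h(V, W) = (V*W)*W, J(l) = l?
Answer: -627/2 ≈ -313.50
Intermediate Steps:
h(V, W) = V*W²
P(k) = -½ + k (P(k) = 2*(-¼) + k = -½ + k)
c = -655/2 (c = 6 + ((-2 + (-½ - 3*2²)) + 3)*29 = 6 + ((-2 + (-½ - 3*4)) + 3)*29 = 6 + ((-2 + (-½ - 12)) + 3)*29 = 6 + ((-2 - 25/2) + 3)*29 = 6 + (-29/2 + 3)*29 = 6 - 23/2*29 = 6 - 667/2 = -655/2 ≈ -327.50)
J(14) + c = 14 - 655/2 = -627/2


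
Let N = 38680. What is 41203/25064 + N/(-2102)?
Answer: -441433407/26342264 ≈ -16.758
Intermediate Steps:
41203/25064 + N/(-2102) = 41203/25064 + 38680/(-2102) = 41203*(1/25064) + 38680*(-1/2102) = 41203/25064 - 19340/1051 = -441433407/26342264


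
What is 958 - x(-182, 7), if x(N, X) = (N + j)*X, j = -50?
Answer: 2582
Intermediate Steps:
x(N, X) = X*(-50 + N) (x(N, X) = (N - 50)*X = (-50 + N)*X = X*(-50 + N))
958 - x(-182, 7) = 958 - 7*(-50 - 182) = 958 - 7*(-232) = 958 - 1*(-1624) = 958 + 1624 = 2582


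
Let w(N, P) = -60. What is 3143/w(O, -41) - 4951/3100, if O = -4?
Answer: -251009/4650 ≈ -53.980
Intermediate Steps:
3143/w(O, -41) - 4951/3100 = 3143/(-60) - 4951/3100 = 3143*(-1/60) - 4951*1/3100 = -3143/60 - 4951/3100 = -251009/4650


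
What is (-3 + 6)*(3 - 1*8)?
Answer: -15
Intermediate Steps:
(-3 + 6)*(3 - 1*8) = 3*(3 - 8) = 3*(-5) = -15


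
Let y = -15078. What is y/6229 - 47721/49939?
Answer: -1050234351/311070031 ≈ -3.3762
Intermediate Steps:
y/6229 - 47721/49939 = -15078/6229 - 47721/49939 = -1050234351/311070031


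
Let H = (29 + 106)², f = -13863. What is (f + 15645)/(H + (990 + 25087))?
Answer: 891/22151 ≈ 0.040224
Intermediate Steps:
H = 18225 (H = 135² = 18225)
(f + 15645)/(H + (990 + 25087)) = (-13863 + 15645)/(18225 + (990 + 25087)) = 1782/(18225 + 26077) = 1782/44302 = 1782*(1/44302) = 891/22151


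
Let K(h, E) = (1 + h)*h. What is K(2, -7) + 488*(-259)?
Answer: -126386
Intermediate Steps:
K(h, E) = h*(1 + h)
K(2, -7) + 488*(-259) = 2*(1 + 2) + 488*(-259) = 2*3 - 126392 = 6 - 126392 = -126386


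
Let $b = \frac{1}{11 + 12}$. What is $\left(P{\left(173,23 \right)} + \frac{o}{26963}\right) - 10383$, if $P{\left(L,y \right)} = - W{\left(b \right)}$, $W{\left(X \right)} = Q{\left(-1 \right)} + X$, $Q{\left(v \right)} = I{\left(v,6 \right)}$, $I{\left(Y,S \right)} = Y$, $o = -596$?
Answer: $- \frac{6438427589}{620149} \approx -10382.0$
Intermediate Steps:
$Q{\left(v \right)} = v$
$b = \frac{1}{23} \approx 0.043478$
$W{\left(X \right)} = -1 + X$
$P{\left(L,y \right)} = \frac{22}{23}$ ($P{\left(L,y \right)} = - (-1 + \frac{1}{23}) = \left(-1\right) \left(- \frac{22}{23}\right) = \frac{22}{23}$)
$\left(P{\left(173,23 \right)} + \frac{o}{26963}\right) - 10383 = \left(\frac{22}{23} - \frac{596}{26963}\right) - 10383 = \frac{579478}{620149} - 10383 = - \frac{6438427589}{620149}$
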